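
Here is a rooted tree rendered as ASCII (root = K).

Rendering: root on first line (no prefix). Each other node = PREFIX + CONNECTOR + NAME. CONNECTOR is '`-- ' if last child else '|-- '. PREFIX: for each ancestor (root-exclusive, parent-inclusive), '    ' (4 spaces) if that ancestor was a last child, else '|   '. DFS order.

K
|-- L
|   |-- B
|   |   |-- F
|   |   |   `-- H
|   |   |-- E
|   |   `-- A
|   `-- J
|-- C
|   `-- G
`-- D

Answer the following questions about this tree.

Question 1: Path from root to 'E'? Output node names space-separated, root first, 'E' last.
Walk down from root: K -> L -> B -> E

Answer: K L B E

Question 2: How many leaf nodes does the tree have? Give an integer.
Leaves (nodes with no children): A, D, E, G, H, J

Answer: 6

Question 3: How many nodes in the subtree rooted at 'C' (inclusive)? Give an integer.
Subtree rooted at C contains: C, G
Count = 2

Answer: 2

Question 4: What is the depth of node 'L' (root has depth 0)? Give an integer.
Answer: 1

Derivation:
Path from root to L: K -> L
Depth = number of edges = 1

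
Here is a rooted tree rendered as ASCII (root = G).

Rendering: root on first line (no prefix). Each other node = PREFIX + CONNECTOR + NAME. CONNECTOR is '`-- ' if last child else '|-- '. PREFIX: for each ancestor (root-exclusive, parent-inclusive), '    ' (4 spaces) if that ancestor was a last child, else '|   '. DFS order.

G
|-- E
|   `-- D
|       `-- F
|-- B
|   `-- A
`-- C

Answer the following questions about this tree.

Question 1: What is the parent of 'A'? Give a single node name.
Scan adjacency: A appears as child of B

Answer: B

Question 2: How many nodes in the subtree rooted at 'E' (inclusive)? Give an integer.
Subtree rooted at E contains: D, E, F
Count = 3

Answer: 3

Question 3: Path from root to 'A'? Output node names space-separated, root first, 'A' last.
Answer: G B A

Derivation:
Walk down from root: G -> B -> A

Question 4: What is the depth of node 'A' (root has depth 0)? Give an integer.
Answer: 2

Derivation:
Path from root to A: G -> B -> A
Depth = number of edges = 2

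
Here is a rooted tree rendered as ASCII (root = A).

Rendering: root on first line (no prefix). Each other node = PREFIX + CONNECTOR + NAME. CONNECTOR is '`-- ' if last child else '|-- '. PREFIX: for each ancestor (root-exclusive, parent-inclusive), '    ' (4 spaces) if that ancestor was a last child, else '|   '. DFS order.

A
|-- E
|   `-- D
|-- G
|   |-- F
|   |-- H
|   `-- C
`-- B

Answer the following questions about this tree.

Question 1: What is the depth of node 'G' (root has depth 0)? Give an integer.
Answer: 1

Derivation:
Path from root to G: A -> G
Depth = number of edges = 1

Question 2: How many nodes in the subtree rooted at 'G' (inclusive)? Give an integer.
Answer: 4

Derivation:
Subtree rooted at G contains: C, F, G, H
Count = 4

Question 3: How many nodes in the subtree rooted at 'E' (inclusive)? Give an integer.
Answer: 2

Derivation:
Subtree rooted at E contains: D, E
Count = 2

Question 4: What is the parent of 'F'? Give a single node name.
Answer: G

Derivation:
Scan adjacency: F appears as child of G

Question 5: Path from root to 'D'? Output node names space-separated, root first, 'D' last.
Answer: A E D

Derivation:
Walk down from root: A -> E -> D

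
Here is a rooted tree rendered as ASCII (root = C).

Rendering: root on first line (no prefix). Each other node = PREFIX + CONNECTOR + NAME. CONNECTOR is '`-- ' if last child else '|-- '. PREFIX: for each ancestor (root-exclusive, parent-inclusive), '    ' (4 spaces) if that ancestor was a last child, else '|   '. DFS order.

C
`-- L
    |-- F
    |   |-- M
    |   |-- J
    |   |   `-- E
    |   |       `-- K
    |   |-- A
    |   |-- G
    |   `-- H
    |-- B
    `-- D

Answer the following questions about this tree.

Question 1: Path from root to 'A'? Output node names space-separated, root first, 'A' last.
Answer: C L F A

Derivation:
Walk down from root: C -> L -> F -> A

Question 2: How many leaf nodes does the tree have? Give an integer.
Leaves (nodes with no children): A, B, D, G, H, K, M

Answer: 7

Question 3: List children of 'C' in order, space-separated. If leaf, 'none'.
Answer: L

Derivation:
Node C's children (from adjacency): L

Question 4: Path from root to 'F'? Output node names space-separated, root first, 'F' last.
Walk down from root: C -> L -> F

Answer: C L F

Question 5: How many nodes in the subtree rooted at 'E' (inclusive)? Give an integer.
Answer: 2

Derivation:
Subtree rooted at E contains: E, K
Count = 2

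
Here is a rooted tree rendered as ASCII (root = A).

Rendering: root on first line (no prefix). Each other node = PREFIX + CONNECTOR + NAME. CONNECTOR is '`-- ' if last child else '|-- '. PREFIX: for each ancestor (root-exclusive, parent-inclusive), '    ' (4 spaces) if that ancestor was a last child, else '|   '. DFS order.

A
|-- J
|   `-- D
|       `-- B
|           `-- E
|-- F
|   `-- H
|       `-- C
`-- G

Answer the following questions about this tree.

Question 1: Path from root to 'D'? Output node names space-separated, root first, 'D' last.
Walk down from root: A -> J -> D

Answer: A J D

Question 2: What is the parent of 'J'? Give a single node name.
Answer: A

Derivation:
Scan adjacency: J appears as child of A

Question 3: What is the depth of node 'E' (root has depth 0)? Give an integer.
Path from root to E: A -> J -> D -> B -> E
Depth = number of edges = 4

Answer: 4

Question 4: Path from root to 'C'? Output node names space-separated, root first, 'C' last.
Walk down from root: A -> F -> H -> C

Answer: A F H C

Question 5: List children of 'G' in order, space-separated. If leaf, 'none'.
Answer: none

Derivation:
Node G's children (from adjacency): (leaf)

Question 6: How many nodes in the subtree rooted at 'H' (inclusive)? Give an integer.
Answer: 2

Derivation:
Subtree rooted at H contains: C, H
Count = 2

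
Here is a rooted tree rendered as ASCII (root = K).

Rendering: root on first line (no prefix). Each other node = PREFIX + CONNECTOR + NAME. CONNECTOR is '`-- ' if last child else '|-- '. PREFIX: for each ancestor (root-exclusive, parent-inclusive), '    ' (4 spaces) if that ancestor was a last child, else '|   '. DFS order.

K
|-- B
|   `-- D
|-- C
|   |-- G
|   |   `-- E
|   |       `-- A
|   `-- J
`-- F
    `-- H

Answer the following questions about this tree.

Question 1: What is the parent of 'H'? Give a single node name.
Answer: F

Derivation:
Scan adjacency: H appears as child of F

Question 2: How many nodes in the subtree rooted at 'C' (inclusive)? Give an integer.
Answer: 5

Derivation:
Subtree rooted at C contains: A, C, E, G, J
Count = 5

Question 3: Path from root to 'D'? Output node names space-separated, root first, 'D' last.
Walk down from root: K -> B -> D

Answer: K B D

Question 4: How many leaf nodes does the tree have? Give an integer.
Leaves (nodes with no children): A, D, H, J

Answer: 4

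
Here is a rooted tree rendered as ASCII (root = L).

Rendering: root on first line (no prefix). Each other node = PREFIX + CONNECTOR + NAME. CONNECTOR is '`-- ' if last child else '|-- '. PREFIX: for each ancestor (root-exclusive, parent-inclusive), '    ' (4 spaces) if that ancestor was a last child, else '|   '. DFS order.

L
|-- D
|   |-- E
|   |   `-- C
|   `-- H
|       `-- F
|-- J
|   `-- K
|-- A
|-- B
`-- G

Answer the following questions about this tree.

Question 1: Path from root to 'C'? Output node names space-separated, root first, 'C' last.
Walk down from root: L -> D -> E -> C

Answer: L D E C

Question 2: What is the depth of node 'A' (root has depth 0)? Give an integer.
Answer: 1

Derivation:
Path from root to A: L -> A
Depth = number of edges = 1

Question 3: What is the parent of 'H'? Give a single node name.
Scan adjacency: H appears as child of D

Answer: D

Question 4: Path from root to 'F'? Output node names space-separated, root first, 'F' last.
Answer: L D H F

Derivation:
Walk down from root: L -> D -> H -> F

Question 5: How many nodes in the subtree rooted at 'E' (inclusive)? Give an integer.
Subtree rooted at E contains: C, E
Count = 2

Answer: 2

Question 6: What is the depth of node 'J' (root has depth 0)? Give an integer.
Answer: 1

Derivation:
Path from root to J: L -> J
Depth = number of edges = 1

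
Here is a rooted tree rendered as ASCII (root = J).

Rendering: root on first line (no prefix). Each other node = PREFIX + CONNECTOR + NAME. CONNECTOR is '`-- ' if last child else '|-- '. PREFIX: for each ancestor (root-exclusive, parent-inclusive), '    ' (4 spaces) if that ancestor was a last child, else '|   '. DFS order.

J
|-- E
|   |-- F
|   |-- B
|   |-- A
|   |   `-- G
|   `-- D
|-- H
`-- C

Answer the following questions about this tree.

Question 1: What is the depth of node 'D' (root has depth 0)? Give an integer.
Answer: 2

Derivation:
Path from root to D: J -> E -> D
Depth = number of edges = 2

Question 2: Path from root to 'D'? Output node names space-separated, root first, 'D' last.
Walk down from root: J -> E -> D

Answer: J E D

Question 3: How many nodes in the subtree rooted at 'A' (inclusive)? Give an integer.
Answer: 2

Derivation:
Subtree rooted at A contains: A, G
Count = 2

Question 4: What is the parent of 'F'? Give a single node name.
Answer: E

Derivation:
Scan adjacency: F appears as child of E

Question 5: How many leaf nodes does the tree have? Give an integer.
Leaves (nodes with no children): B, C, D, F, G, H

Answer: 6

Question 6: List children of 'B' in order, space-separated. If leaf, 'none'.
Answer: none

Derivation:
Node B's children (from adjacency): (leaf)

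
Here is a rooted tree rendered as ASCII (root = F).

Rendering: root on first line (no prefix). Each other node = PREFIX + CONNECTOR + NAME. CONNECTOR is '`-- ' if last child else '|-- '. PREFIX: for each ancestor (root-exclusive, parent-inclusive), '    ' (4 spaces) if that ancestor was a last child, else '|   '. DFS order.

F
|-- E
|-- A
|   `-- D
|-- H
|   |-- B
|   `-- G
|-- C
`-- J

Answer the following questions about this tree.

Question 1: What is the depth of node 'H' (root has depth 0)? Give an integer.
Answer: 1

Derivation:
Path from root to H: F -> H
Depth = number of edges = 1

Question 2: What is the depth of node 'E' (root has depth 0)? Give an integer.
Answer: 1

Derivation:
Path from root to E: F -> E
Depth = number of edges = 1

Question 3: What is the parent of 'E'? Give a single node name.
Scan adjacency: E appears as child of F

Answer: F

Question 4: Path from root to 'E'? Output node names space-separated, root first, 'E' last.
Walk down from root: F -> E

Answer: F E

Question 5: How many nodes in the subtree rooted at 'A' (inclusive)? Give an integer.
Answer: 2

Derivation:
Subtree rooted at A contains: A, D
Count = 2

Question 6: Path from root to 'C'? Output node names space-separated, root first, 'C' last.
Answer: F C

Derivation:
Walk down from root: F -> C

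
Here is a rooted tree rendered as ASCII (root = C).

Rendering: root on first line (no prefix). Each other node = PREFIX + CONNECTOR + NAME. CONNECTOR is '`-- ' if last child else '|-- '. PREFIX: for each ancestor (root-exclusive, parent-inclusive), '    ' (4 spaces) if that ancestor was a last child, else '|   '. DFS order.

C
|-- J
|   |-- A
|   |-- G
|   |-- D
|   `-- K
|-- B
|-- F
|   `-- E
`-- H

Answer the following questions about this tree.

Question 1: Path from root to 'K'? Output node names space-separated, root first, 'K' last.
Walk down from root: C -> J -> K

Answer: C J K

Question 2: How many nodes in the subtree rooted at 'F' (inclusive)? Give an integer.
Subtree rooted at F contains: E, F
Count = 2

Answer: 2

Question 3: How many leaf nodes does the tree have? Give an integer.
Leaves (nodes with no children): A, B, D, E, G, H, K

Answer: 7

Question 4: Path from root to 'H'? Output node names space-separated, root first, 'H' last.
Walk down from root: C -> H

Answer: C H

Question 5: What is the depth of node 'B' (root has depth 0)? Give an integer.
Path from root to B: C -> B
Depth = number of edges = 1

Answer: 1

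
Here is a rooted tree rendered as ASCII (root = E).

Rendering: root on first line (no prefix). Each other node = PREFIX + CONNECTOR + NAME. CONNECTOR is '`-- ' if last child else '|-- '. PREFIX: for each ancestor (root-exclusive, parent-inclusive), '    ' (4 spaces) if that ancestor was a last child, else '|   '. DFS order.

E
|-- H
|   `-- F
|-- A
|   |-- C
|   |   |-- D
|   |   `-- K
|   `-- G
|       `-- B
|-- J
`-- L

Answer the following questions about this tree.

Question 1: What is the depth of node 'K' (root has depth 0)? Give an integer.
Path from root to K: E -> A -> C -> K
Depth = number of edges = 3

Answer: 3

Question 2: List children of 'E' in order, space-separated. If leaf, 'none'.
Answer: H A J L

Derivation:
Node E's children (from adjacency): H, A, J, L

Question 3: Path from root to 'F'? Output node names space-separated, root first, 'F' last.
Answer: E H F

Derivation:
Walk down from root: E -> H -> F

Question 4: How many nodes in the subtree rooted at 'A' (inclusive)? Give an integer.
Subtree rooted at A contains: A, B, C, D, G, K
Count = 6

Answer: 6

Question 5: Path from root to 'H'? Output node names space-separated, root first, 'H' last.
Walk down from root: E -> H

Answer: E H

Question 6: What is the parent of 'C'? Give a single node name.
Answer: A

Derivation:
Scan adjacency: C appears as child of A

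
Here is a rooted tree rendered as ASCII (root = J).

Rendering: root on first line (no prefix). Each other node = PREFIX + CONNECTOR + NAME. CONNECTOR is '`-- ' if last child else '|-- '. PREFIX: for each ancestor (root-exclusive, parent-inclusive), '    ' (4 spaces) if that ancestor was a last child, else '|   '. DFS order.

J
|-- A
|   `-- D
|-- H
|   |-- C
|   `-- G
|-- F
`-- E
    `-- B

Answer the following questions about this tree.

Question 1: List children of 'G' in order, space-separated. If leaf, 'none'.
Answer: none

Derivation:
Node G's children (from adjacency): (leaf)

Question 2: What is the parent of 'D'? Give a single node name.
Answer: A

Derivation:
Scan adjacency: D appears as child of A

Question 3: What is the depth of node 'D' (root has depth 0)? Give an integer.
Path from root to D: J -> A -> D
Depth = number of edges = 2

Answer: 2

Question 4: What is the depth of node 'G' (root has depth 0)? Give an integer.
Path from root to G: J -> H -> G
Depth = number of edges = 2

Answer: 2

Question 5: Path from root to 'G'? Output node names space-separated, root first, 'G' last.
Answer: J H G

Derivation:
Walk down from root: J -> H -> G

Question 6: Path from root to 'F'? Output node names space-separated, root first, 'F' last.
Walk down from root: J -> F

Answer: J F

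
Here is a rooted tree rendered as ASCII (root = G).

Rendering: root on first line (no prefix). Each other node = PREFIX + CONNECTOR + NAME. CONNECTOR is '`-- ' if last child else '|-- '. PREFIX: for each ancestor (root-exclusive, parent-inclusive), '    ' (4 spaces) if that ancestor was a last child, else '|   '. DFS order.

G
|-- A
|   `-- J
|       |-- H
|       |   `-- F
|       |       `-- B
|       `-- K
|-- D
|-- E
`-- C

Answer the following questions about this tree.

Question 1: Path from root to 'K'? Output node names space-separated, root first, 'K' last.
Walk down from root: G -> A -> J -> K

Answer: G A J K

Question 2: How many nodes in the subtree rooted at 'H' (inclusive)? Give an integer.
Subtree rooted at H contains: B, F, H
Count = 3

Answer: 3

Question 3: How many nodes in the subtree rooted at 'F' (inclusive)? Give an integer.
Subtree rooted at F contains: B, F
Count = 2

Answer: 2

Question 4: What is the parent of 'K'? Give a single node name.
Scan adjacency: K appears as child of J

Answer: J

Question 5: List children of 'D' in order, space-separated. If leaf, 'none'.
Node D's children (from adjacency): (leaf)

Answer: none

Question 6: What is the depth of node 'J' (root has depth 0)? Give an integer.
Path from root to J: G -> A -> J
Depth = number of edges = 2

Answer: 2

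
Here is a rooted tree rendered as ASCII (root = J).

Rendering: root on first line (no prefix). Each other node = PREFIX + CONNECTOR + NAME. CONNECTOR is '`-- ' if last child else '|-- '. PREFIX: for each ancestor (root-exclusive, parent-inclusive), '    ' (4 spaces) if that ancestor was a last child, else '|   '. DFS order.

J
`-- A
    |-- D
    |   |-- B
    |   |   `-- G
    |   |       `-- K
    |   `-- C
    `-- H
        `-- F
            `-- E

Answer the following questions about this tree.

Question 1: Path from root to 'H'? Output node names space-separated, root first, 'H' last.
Walk down from root: J -> A -> H

Answer: J A H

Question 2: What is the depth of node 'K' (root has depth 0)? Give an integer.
Answer: 5

Derivation:
Path from root to K: J -> A -> D -> B -> G -> K
Depth = number of edges = 5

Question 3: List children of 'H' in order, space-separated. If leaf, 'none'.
Node H's children (from adjacency): F

Answer: F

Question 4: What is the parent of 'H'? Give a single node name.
Answer: A

Derivation:
Scan adjacency: H appears as child of A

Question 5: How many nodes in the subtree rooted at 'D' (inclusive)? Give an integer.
Answer: 5

Derivation:
Subtree rooted at D contains: B, C, D, G, K
Count = 5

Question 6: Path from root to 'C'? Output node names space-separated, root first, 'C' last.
Walk down from root: J -> A -> D -> C

Answer: J A D C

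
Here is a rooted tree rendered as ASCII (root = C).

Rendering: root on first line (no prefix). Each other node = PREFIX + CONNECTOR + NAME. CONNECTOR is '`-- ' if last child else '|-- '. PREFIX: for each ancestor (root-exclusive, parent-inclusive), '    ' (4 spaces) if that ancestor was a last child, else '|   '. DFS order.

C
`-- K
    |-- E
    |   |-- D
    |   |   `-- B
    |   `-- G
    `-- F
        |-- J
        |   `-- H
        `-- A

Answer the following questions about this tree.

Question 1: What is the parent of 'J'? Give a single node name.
Answer: F

Derivation:
Scan adjacency: J appears as child of F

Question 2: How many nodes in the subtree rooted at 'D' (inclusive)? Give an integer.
Answer: 2

Derivation:
Subtree rooted at D contains: B, D
Count = 2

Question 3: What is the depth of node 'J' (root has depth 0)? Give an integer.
Path from root to J: C -> K -> F -> J
Depth = number of edges = 3

Answer: 3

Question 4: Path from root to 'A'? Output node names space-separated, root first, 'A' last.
Walk down from root: C -> K -> F -> A

Answer: C K F A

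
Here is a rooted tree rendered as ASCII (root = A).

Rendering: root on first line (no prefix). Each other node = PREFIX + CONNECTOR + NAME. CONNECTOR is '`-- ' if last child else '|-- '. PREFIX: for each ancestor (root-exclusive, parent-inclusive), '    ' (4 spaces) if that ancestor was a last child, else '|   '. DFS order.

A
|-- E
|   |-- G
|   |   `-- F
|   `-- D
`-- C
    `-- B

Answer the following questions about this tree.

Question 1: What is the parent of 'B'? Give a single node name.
Answer: C

Derivation:
Scan adjacency: B appears as child of C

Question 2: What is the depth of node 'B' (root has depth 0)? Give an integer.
Answer: 2

Derivation:
Path from root to B: A -> C -> B
Depth = number of edges = 2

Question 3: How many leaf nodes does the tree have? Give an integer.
Answer: 3

Derivation:
Leaves (nodes with no children): B, D, F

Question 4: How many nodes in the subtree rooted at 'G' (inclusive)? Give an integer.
Subtree rooted at G contains: F, G
Count = 2

Answer: 2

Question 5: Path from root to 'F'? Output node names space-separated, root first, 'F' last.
Answer: A E G F

Derivation:
Walk down from root: A -> E -> G -> F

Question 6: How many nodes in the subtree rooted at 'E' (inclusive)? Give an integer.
Subtree rooted at E contains: D, E, F, G
Count = 4

Answer: 4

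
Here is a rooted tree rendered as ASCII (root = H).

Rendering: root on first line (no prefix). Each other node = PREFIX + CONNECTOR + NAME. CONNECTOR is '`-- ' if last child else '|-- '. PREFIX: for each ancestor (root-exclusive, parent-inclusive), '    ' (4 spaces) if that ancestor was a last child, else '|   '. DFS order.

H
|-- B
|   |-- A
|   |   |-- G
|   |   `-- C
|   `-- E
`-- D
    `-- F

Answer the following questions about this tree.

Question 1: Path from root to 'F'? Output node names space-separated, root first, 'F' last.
Walk down from root: H -> D -> F

Answer: H D F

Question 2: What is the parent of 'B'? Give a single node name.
Scan adjacency: B appears as child of H

Answer: H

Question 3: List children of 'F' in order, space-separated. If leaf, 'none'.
Answer: none

Derivation:
Node F's children (from adjacency): (leaf)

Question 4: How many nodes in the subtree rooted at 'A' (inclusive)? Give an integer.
Answer: 3

Derivation:
Subtree rooted at A contains: A, C, G
Count = 3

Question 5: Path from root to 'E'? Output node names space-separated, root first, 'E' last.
Answer: H B E

Derivation:
Walk down from root: H -> B -> E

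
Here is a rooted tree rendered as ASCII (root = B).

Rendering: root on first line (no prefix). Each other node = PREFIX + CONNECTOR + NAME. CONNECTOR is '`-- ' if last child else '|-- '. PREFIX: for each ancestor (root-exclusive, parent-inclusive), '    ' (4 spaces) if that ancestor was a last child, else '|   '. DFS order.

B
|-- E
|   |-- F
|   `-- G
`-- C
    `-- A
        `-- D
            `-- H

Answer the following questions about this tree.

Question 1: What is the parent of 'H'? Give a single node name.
Answer: D

Derivation:
Scan adjacency: H appears as child of D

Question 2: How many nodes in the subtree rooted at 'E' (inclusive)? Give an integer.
Subtree rooted at E contains: E, F, G
Count = 3

Answer: 3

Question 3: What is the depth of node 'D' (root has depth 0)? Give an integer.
Answer: 3

Derivation:
Path from root to D: B -> C -> A -> D
Depth = number of edges = 3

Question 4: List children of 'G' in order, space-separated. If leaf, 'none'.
Node G's children (from adjacency): (leaf)

Answer: none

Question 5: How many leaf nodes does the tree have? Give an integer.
Leaves (nodes with no children): F, G, H

Answer: 3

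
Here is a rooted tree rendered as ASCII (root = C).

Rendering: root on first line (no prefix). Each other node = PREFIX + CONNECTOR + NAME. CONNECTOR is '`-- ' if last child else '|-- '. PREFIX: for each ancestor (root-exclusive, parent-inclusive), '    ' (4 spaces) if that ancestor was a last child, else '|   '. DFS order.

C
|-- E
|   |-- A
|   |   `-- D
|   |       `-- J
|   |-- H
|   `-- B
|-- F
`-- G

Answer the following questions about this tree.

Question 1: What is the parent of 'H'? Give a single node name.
Scan adjacency: H appears as child of E

Answer: E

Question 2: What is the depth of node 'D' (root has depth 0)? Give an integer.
Answer: 3

Derivation:
Path from root to D: C -> E -> A -> D
Depth = number of edges = 3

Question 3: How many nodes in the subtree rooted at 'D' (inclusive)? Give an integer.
Answer: 2

Derivation:
Subtree rooted at D contains: D, J
Count = 2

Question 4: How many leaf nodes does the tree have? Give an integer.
Answer: 5

Derivation:
Leaves (nodes with no children): B, F, G, H, J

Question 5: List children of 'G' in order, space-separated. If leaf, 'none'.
Node G's children (from adjacency): (leaf)

Answer: none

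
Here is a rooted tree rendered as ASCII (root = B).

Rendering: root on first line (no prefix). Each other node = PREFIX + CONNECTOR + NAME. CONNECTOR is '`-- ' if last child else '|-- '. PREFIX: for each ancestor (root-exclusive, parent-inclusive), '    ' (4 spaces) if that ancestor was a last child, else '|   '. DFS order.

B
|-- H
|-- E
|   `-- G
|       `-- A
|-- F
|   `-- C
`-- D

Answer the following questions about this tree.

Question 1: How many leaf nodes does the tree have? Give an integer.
Answer: 4

Derivation:
Leaves (nodes with no children): A, C, D, H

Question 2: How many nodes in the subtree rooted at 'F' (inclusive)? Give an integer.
Subtree rooted at F contains: C, F
Count = 2

Answer: 2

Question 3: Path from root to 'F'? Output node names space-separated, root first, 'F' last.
Answer: B F

Derivation:
Walk down from root: B -> F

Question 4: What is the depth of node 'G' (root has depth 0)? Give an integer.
Answer: 2

Derivation:
Path from root to G: B -> E -> G
Depth = number of edges = 2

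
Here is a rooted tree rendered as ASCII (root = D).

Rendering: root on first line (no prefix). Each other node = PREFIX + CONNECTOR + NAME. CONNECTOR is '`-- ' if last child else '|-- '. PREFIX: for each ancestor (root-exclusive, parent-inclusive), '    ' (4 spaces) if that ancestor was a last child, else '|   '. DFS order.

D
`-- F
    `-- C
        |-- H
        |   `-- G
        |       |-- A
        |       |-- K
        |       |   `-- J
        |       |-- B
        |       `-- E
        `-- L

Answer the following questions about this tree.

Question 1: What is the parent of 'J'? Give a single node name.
Answer: K

Derivation:
Scan adjacency: J appears as child of K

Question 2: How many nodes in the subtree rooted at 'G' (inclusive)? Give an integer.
Subtree rooted at G contains: A, B, E, G, J, K
Count = 6

Answer: 6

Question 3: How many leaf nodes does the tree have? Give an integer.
Answer: 5

Derivation:
Leaves (nodes with no children): A, B, E, J, L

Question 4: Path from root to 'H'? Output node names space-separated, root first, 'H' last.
Answer: D F C H

Derivation:
Walk down from root: D -> F -> C -> H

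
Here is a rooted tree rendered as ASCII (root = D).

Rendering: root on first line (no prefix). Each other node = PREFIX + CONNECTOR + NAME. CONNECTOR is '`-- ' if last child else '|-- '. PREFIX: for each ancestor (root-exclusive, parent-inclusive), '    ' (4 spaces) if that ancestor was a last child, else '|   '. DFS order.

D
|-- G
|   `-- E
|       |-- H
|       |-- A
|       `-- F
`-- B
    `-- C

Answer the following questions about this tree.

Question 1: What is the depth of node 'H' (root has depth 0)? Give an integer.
Answer: 3

Derivation:
Path from root to H: D -> G -> E -> H
Depth = number of edges = 3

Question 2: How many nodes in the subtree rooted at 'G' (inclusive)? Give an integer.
Answer: 5

Derivation:
Subtree rooted at G contains: A, E, F, G, H
Count = 5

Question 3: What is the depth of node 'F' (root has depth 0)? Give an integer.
Answer: 3

Derivation:
Path from root to F: D -> G -> E -> F
Depth = number of edges = 3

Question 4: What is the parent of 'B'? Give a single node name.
Answer: D

Derivation:
Scan adjacency: B appears as child of D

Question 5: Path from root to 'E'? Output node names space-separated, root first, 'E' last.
Answer: D G E

Derivation:
Walk down from root: D -> G -> E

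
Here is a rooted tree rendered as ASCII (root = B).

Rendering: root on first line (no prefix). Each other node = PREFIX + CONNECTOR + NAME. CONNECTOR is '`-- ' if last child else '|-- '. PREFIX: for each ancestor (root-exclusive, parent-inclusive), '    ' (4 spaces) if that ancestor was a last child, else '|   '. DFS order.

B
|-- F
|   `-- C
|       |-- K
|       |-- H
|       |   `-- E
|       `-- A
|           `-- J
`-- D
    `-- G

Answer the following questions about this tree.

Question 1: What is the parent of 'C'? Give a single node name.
Answer: F

Derivation:
Scan adjacency: C appears as child of F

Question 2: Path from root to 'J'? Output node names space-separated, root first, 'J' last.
Walk down from root: B -> F -> C -> A -> J

Answer: B F C A J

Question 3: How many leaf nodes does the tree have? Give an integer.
Leaves (nodes with no children): E, G, J, K

Answer: 4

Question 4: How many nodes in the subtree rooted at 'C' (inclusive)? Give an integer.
Subtree rooted at C contains: A, C, E, H, J, K
Count = 6

Answer: 6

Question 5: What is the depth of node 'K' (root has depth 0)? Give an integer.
Path from root to K: B -> F -> C -> K
Depth = number of edges = 3

Answer: 3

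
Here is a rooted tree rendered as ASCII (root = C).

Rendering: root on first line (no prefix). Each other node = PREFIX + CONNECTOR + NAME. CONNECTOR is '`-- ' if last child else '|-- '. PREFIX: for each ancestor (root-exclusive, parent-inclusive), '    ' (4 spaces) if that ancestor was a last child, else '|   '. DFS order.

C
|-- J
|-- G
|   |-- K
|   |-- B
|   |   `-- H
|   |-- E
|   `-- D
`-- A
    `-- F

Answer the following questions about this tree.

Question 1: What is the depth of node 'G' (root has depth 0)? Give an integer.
Answer: 1

Derivation:
Path from root to G: C -> G
Depth = number of edges = 1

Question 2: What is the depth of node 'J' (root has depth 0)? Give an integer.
Path from root to J: C -> J
Depth = number of edges = 1

Answer: 1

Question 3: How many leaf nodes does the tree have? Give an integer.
Answer: 6

Derivation:
Leaves (nodes with no children): D, E, F, H, J, K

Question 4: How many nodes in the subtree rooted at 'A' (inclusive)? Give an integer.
Answer: 2

Derivation:
Subtree rooted at A contains: A, F
Count = 2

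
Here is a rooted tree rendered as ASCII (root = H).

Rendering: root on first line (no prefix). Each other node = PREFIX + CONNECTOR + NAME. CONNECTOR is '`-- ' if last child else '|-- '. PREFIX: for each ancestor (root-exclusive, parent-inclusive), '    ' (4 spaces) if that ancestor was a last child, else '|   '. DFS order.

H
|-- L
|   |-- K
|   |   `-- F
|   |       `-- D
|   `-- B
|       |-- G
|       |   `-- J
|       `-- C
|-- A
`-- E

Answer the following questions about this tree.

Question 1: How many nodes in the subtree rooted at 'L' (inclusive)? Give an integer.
Subtree rooted at L contains: B, C, D, F, G, J, K, L
Count = 8

Answer: 8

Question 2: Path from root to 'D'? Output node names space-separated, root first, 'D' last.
Walk down from root: H -> L -> K -> F -> D

Answer: H L K F D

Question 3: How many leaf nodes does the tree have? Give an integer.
Answer: 5

Derivation:
Leaves (nodes with no children): A, C, D, E, J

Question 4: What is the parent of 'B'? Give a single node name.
Scan adjacency: B appears as child of L

Answer: L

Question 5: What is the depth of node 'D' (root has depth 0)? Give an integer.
Path from root to D: H -> L -> K -> F -> D
Depth = number of edges = 4

Answer: 4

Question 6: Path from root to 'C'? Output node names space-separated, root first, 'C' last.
Walk down from root: H -> L -> B -> C

Answer: H L B C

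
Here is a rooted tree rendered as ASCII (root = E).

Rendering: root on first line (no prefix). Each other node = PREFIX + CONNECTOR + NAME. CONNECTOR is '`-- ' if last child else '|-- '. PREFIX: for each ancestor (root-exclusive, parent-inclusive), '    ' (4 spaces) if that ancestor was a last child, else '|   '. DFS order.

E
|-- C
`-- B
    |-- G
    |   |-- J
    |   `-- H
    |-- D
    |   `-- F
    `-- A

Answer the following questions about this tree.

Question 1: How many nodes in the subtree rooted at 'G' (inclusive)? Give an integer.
Subtree rooted at G contains: G, H, J
Count = 3

Answer: 3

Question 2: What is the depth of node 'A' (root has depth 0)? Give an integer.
Answer: 2

Derivation:
Path from root to A: E -> B -> A
Depth = number of edges = 2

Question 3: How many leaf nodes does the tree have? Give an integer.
Leaves (nodes with no children): A, C, F, H, J

Answer: 5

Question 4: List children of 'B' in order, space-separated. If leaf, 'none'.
Answer: G D A

Derivation:
Node B's children (from adjacency): G, D, A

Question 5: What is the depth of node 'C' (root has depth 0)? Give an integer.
Answer: 1

Derivation:
Path from root to C: E -> C
Depth = number of edges = 1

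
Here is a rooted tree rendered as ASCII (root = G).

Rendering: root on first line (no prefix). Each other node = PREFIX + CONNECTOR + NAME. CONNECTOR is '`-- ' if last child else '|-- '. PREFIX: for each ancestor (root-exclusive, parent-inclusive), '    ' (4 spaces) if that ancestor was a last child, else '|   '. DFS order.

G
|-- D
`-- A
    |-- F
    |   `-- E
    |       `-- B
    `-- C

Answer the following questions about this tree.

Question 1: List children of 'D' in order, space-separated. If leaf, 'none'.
Node D's children (from adjacency): (leaf)

Answer: none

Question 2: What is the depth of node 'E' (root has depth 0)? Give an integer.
Path from root to E: G -> A -> F -> E
Depth = number of edges = 3

Answer: 3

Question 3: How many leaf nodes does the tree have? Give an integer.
Answer: 3

Derivation:
Leaves (nodes with no children): B, C, D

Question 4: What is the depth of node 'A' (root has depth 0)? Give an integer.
Answer: 1

Derivation:
Path from root to A: G -> A
Depth = number of edges = 1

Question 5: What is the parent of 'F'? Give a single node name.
Scan adjacency: F appears as child of A

Answer: A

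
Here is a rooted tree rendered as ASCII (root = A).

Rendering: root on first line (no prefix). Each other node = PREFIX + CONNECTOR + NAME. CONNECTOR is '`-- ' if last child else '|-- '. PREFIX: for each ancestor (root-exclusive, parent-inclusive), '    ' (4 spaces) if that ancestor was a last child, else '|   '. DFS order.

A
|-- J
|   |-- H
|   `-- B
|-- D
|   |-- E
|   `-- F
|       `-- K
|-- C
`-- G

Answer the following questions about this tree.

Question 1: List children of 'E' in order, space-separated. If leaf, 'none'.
Node E's children (from adjacency): (leaf)

Answer: none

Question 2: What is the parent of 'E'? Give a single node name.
Answer: D

Derivation:
Scan adjacency: E appears as child of D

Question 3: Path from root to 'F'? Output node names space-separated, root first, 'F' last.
Walk down from root: A -> D -> F

Answer: A D F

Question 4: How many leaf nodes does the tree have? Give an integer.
Answer: 6

Derivation:
Leaves (nodes with no children): B, C, E, G, H, K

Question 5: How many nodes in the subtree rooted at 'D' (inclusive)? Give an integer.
Answer: 4

Derivation:
Subtree rooted at D contains: D, E, F, K
Count = 4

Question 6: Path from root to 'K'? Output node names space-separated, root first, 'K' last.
Walk down from root: A -> D -> F -> K

Answer: A D F K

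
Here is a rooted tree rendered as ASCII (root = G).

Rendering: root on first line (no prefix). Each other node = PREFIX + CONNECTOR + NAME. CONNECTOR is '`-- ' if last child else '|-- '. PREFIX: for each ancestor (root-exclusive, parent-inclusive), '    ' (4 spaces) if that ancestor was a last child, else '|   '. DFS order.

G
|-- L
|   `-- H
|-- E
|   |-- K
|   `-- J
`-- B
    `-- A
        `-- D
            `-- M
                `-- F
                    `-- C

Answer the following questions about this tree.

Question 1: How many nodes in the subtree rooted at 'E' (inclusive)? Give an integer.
Answer: 3

Derivation:
Subtree rooted at E contains: E, J, K
Count = 3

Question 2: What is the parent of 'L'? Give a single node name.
Scan adjacency: L appears as child of G

Answer: G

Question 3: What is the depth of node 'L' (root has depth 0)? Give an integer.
Answer: 1

Derivation:
Path from root to L: G -> L
Depth = number of edges = 1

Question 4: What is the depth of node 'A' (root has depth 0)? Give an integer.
Answer: 2

Derivation:
Path from root to A: G -> B -> A
Depth = number of edges = 2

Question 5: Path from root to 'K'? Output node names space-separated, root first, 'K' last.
Walk down from root: G -> E -> K

Answer: G E K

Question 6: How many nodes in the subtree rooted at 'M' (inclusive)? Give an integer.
Subtree rooted at M contains: C, F, M
Count = 3

Answer: 3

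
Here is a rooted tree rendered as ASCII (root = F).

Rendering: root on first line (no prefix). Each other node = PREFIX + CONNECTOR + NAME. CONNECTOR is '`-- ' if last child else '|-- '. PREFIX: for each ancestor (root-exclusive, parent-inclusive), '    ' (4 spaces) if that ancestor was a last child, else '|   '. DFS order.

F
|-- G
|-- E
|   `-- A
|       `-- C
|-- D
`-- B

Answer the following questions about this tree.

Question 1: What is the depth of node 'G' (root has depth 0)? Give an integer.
Answer: 1

Derivation:
Path from root to G: F -> G
Depth = number of edges = 1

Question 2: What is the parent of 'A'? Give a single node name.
Scan adjacency: A appears as child of E

Answer: E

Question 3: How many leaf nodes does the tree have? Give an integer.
Leaves (nodes with no children): B, C, D, G

Answer: 4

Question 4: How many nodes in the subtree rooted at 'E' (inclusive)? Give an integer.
Subtree rooted at E contains: A, C, E
Count = 3

Answer: 3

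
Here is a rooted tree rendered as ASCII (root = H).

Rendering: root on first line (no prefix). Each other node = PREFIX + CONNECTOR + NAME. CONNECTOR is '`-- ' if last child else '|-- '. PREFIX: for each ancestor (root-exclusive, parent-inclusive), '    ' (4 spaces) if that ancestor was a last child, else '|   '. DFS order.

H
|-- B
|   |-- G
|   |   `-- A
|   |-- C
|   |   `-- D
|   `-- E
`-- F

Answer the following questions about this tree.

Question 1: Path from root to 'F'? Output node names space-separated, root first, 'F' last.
Walk down from root: H -> F

Answer: H F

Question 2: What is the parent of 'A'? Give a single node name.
Scan adjacency: A appears as child of G

Answer: G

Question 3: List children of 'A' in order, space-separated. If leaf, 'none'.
Node A's children (from adjacency): (leaf)

Answer: none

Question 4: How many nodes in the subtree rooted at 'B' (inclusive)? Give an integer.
Subtree rooted at B contains: A, B, C, D, E, G
Count = 6

Answer: 6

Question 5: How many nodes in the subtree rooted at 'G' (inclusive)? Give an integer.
Subtree rooted at G contains: A, G
Count = 2

Answer: 2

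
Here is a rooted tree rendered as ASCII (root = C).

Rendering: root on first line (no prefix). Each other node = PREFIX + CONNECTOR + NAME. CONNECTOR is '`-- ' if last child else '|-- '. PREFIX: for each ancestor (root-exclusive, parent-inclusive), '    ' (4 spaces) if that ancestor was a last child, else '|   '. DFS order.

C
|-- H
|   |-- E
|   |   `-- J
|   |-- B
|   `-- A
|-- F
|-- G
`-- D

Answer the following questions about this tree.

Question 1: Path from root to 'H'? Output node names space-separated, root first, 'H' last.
Answer: C H

Derivation:
Walk down from root: C -> H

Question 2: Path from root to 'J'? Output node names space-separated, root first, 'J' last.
Answer: C H E J

Derivation:
Walk down from root: C -> H -> E -> J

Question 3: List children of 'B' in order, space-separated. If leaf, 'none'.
Node B's children (from adjacency): (leaf)

Answer: none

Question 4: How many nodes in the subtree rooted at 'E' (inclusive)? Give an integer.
Subtree rooted at E contains: E, J
Count = 2

Answer: 2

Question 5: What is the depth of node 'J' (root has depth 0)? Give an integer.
Answer: 3

Derivation:
Path from root to J: C -> H -> E -> J
Depth = number of edges = 3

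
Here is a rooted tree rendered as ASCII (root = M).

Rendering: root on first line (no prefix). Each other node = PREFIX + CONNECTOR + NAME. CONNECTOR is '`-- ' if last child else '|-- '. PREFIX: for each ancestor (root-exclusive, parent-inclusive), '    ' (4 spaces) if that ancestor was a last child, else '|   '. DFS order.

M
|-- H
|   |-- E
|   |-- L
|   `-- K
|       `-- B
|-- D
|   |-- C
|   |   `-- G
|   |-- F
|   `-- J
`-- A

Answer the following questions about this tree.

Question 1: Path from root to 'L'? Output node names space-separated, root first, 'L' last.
Answer: M H L

Derivation:
Walk down from root: M -> H -> L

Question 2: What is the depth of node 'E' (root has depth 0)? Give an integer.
Path from root to E: M -> H -> E
Depth = number of edges = 2

Answer: 2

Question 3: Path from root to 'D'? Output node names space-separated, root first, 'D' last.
Answer: M D

Derivation:
Walk down from root: M -> D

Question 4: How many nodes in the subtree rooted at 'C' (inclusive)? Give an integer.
Answer: 2

Derivation:
Subtree rooted at C contains: C, G
Count = 2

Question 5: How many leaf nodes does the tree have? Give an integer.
Leaves (nodes with no children): A, B, E, F, G, J, L

Answer: 7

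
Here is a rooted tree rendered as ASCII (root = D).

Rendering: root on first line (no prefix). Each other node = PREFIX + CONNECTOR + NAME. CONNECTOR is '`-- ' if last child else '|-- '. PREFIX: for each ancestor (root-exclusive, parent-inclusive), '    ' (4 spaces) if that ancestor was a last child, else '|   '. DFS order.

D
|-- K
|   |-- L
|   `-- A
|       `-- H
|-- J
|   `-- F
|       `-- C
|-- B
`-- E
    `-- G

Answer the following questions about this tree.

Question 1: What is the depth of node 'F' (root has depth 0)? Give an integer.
Answer: 2

Derivation:
Path from root to F: D -> J -> F
Depth = number of edges = 2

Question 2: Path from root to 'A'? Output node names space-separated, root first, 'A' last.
Walk down from root: D -> K -> A

Answer: D K A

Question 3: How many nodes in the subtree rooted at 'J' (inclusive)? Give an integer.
Subtree rooted at J contains: C, F, J
Count = 3

Answer: 3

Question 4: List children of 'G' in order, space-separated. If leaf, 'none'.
Answer: none

Derivation:
Node G's children (from adjacency): (leaf)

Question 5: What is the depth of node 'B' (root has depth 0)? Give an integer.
Path from root to B: D -> B
Depth = number of edges = 1

Answer: 1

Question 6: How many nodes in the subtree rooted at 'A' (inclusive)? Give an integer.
Subtree rooted at A contains: A, H
Count = 2

Answer: 2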